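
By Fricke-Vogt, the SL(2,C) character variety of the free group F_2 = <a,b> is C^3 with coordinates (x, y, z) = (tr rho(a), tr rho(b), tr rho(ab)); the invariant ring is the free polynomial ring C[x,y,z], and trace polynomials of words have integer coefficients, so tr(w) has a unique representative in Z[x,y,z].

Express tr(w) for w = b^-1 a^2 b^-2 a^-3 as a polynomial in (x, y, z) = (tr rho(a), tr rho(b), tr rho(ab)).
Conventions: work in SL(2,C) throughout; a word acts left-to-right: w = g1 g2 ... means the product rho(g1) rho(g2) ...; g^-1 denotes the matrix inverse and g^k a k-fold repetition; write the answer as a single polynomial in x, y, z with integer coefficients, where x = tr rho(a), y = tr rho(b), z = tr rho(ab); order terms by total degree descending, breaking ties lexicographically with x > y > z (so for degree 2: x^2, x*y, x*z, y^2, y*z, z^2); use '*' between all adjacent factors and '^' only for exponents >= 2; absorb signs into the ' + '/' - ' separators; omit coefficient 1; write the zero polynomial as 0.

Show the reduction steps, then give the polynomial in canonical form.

next, tr(a^-1) = tr(a) = x
and tr(a^-1 b) = tr(b) tr(a) - tr(b a)  (eliminate a^-1) = x*y - z
next, tr(b^-1 a^-1) = tr(a^-1) tr(b) - tr(a^-1 b)  (eliminate b^-1) = z
next, tr(b^-2 a^-1) = tr(b^-1 a^-1) tr(b) - tr(b^-1 a^-1 b)  (eliminate b^-1) = y*z - x
next, tr(b^2) = tr(b) tr(b) - tr(1)  (reduce the b square) = y^2 - 2
and tr(b a^2 b) = tr(a) tr(b^2 a) - tr(b^2)  (reduce the a square) = x*y*z - x^2 - y^2 + 2
next, tr(b a b a) = tr(b a) tr(b a) - tr(1)  (split on b) = z^2 - 2
tr(b a^2 b a) = tr(a) tr(b a b a) - tr(b a b)  (reduce the a square) = x*z^2 - y*z - x
tr(a^-1 b a^2 b) = tr(b a^2 b) tr(a) - tr(b a^2 b a)  (eliminate a^-1) = x^2*y*z - x^3 - x*y^2 - x*z^2 + y*z + 3*x
tr(b a^2 b^-1 a^-1) = tr(a^-1 b a^2) tr(b) - tr(a^-1 b a^2 b)  (eliminate b^-1) = -x^2*y*z + x^3 + x*y^2 + x*z^2 - 3*x
tr(a^2) = tr(a) tr(a) - tr(1)  (reduce the a square) = x^2 - 2
and tr(a^-2 b a^2 b^-1) = tr(b a^2 b^-1 a^-1) tr(a) - tr(b a^2 b^-1)  (eliminate a^-1) = -x^3*y*z + x^4 + x^2*y^2 + x^2*z^2 - 4*x^2 + 2
and tr(b a^2 b^-2 a^-2) = tr(a^-2 b a^2 b^-1) tr(b) - tr(a^-2 b a^2)  (eliminate b^-1) = -x^3*y^2*z + x^4*y + x^2*y^3 + x^2*y*z^2 - 4*x^2*y + y
and tr(b a^2 b^-2 a^-1) = tr(b^-1 a^-1 b a^2) tr(b) - tr(b^-1 a^-1 b a^2 b)  (eliminate b^-1) = -x^2*y^2*z + x^3*y + x*y^3 + x*y*z^2 - 3*x*y - z
tr(a^2 b^-2 a^-3 b) = tr(b a^2 b^-2 a^-2) tr(a) - tr(b a^2 b^-2 a^-1)  (eliminate a^-1) = -x^4*y^2*z + x^5*y + x^3*y^3 + x^3*y*z^2 + x^2*y^2*z - 5*x^3*y - x*y^3 - x*y*z^2 + 4*x*y + z
and tr(b^-1 a^2 b^-2 a^-3) = tr(a^2 b^-2 a^-3) tr(b) - tr(a^2 b^-2 a^-3 b)  (eliminate b^-1) = x^4*y^2*z - x^5*y - x^3*y^3 - x^3*y*z^2 - x^2*y^2*z + 5*x^3*y + x*y^3 + x*y*z^2 + y^2*z - 5*x*y - z

x^4*y^2*z - x^5*y - x^3*y^3 - x^3*y*z^2 - x^2*y^2*z + 5*x^3*y + x*y^3 + x*y*z^2 + y^2*z - 5*x*y - z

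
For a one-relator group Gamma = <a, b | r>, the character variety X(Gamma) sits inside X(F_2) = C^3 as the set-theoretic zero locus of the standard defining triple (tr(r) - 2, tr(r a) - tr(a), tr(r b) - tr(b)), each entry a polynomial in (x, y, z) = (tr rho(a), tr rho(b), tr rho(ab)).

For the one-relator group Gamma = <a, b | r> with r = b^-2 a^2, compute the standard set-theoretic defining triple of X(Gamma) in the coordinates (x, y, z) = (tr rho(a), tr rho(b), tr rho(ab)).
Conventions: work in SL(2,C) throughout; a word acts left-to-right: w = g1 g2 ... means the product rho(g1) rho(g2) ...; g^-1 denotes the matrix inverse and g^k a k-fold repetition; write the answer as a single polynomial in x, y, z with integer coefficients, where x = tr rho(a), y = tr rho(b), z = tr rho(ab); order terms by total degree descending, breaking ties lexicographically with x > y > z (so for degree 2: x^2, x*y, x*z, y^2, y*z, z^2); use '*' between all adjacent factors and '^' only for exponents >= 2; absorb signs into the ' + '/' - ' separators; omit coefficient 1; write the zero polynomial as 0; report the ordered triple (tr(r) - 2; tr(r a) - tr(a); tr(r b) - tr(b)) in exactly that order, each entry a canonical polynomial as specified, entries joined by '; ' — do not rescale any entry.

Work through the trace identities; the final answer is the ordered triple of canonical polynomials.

so tr(a^2) = tr(a) tr(a) - tr(1)   [square of a] = x^2 - 2
so tr(a^2 b) = tr(a) tr(b a) - tr(b)   [square of a] = x*z - y
tr(b^-1 a^2) = tr(a^2) tr(b) - tr(a^2 b)   [inverse elimination on b] = x^2*y - x*z - y
so tr(b^-2 a^2) = tr(b^-1 a^2) tr(b) - tr(b^-1 a^2 b)   [inverse elimination on b] = x^2*y^2 - x*y*z - x^2 - y^2 + 2
tr(a^3) = tr(a) tr(a^2) - tr(a) = x^3 - 3*x
tr(a^3 b) = tr(a) tr(a b a) - tr(a b) = x^2*z - x*y - z
tr(a^3 b^-1) = tr(a^3) tr(b) - tr(a^3 b) = x^3*y - x^2*z - 2*x*y + z
tr(b^-2 a^3) = tr(a^3 b^-1) tr(b) - tr(a^3) = x^3*y^2 - x^2*y*z - x^3 - 2*x*y^2 + y*z + 3*x
assemble the triple (tr(r) - 2; tr(r a) - x; tr(r b) - y)

x^2*y^2 - x*y*z - x^2 - y^2; x^3*y^2 - x^2*y*z - x^3 - 2*x*y^2 + y*z + 2*x; x^2*y - x*z - 2*y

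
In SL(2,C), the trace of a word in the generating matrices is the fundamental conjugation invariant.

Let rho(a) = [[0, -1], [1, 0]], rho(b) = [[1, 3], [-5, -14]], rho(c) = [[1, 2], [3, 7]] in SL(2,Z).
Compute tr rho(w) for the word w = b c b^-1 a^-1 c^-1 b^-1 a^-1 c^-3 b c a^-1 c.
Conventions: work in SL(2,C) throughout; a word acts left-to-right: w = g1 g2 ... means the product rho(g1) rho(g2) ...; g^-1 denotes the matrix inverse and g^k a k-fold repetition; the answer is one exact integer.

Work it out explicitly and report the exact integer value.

rho(b) = [[1, 3], [-5, -14]]
... * rho(c) = [[1, 2], [3, 7]]  ->  [[10, 23], [-47, -108]]
... * rho(b^-1) = [[-14, -3], [5, 1]]  ->  [[-25, -7], [118, 33]]
... * rho(a^-1) = [[0, 1], [-1, 0]]  ->  [[7, -25], [-33, 118]]
... * rho(c^-1) = [[7, -2], [-3, 1]]  ->  [[124, -39], [-585, 184]]
... * rho(b^-1) = [[-14, -3], [5, 1]]  ->  [[-1931, -411], [9110, 1939]]
... * rho(a^-1) = [[0, 1], [-1, 0]]  ->  [[411, -1931], [-1939, 9110]]
... * rho(c^-1) = [[7, -2], [-3, 1]]  ->  [[8670, -2753], [-40903, 12988]]
... * rho(c^-1) = [[7, -2], [-3, 1]]  ->  [[68949, -20093], [-325285, 94794]]
... * rho(c^-1) = [[7, -2], [-3, 1]]  ->  [[542922, -157991], [-2561377, 745364]]
... * rho(b) = [[1, 3], [-5, -14]]  ->  [[1332877, 3840640], [-6288197, -18119227]]
... * rho(c) = [[1, 2], [3, 7]]  ->  [[12854797, 29550234], [-60645878, -139410983]]
... * rho(a^-1) = [[0, 1], [-1, 0]]  ->  [[-29550234, 12854797], [139410983, -60645878]]
... * rho(c) = [[1, 2], [3, 7]]  ->  [[9014157, 30883111], [-42526651, -145699180]]
tr = 9014157 + -145699180 = -136685023

-136685023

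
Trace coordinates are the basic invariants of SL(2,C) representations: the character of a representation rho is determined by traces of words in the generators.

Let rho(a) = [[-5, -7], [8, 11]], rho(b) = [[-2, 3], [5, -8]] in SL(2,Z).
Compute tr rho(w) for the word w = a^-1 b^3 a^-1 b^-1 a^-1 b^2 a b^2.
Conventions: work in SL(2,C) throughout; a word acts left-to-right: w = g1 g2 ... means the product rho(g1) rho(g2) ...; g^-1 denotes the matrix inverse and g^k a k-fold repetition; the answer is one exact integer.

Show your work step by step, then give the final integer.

70779366159

rho(a^-1) = [[11, 7], [-8, -5]]
... * rho(b) = [[-2, 3], [5, -8]]  ->  [[13, -23], [-9, 16]]
... * rho(b) = [[-2, 3], [5, -8]]  ->  [[-141, 223], [98, -155]]
... * rho(b) = [[-2, 3], [5, -8]]  ->  [[1397, -2207], [-971, 1534]]
... * rho(a^-1) = [[11, 7], [-8, -5]]  ->  [[33023, 20814], [-22953, -14467]]
... * rho(b^-1) = [[-8, -3], [-5, -2]]  ->  [[-368254, -140697], [255959, 97793]]
... * rho(a^-1) = [[11, 7], [-8, -5]]  ->  [[-2925218, -1874293], [2033205, 1302748]]
... * rho(b) = [[-2, 3], [5, -8]]  ->  [[-3521029, 6218690], [2447330, -4322369]]
... * rho(b) = [[-2, 3], [5, -8]]  ->  [[38135508, -60312607], [-26506505, 41920942]]
... * rho(a) = [[-5, -7], [8, 11]]  ->  [[-673178396, -930387233], [467900061, 646675897]]
... * rho(b) = [[-2, 3], [5, -8]]  ->  [[-3305579373, 5423562676], [2297579363, -3769706993]]
... * rho(b) = [[-2, 3], [5, -8]]  ->  [[33728972126, -53305239527], [-23443693691, 37050394033]]
tr = 33728972126 + 37050394033 = 70779366159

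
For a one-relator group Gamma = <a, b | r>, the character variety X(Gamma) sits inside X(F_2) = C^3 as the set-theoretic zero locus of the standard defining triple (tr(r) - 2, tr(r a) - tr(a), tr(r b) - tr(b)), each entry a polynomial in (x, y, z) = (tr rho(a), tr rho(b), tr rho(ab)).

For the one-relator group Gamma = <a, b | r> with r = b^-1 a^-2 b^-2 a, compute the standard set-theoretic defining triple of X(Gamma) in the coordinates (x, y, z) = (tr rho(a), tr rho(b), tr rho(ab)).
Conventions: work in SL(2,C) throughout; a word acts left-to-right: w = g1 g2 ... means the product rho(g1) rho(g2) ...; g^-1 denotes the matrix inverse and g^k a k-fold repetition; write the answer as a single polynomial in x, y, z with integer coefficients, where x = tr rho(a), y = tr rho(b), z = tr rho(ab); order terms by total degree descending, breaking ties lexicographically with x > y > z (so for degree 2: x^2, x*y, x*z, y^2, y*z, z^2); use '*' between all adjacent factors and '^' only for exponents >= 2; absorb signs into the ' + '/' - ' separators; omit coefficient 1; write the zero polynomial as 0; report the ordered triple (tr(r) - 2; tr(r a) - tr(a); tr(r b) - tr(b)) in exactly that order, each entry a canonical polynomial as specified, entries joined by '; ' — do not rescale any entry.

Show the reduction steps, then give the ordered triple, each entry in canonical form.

x^2*y^2*z - x^3*y - x*y^3 - x*y*z^2 + y^2*z + 3*x*y - z - 2; x^3*y^2*z - x^4*y - x^2*y^3 - x^2*y*z^2 + 4*x^2*y + y^3 - x - 3*y; y*z - x - y

trace(b^-1 a) = trace(a) trace(b) - trace(a b) = x*y - z
so trace(b^-1 a b^-1) = trace(b^-1 a) trace(b) - trace(b^-1 a b) = x*y^2 - y*z - x
so trace(a^2) = trace(a) trace(a) - trace(1) = x^2 - 2
reduce: trace(a^2 b) = trace(a) trace(b a) - trace(b) = x*z - y
so trace(a b^-1 a) = trace(a^2) trace(b) - trace(a^2 b) = x^2*y - x*z - y
trace(a b a b) = trace(a b) trace(a b) - trace(1) = z^2 - 2
trace(a b^-1 a b) = trace(a b a) trace(b) - trace(a b a b) = x*y*z - y^2 - z^2 + 2
so trace(b^-1 a b^-1 a) = trace(a b^-1 a) trace(b) - trace(a b^-1 a b) = x^2*y^2 - 2*x*y*z + z^2 - 2
trace(a^-1 b^-1 a b^-1) = trace(b^-1 a b^-1) trace(a) - trace(b^-1 a b^-1 a) = x*y*z - x^2 - z^2 + 2
reduce: trace(b^-1 a b^-1 a^-2) = trace(a^-1 b^-1 a b^-1) trace(a) - trace(a^-1 b^-1 a b^-1 a) = x^2*y*z - x^3 - x*y^2 - x*z^2 + y*z + 3*x
so trace(b^-1 a^-2 b^-2 a) = trace(b^-1 a b^-1 a^-2) trace(b) - trace(b^-1 a b^-1 a^-2 b) = x^2*y^2*z - x^3*y - x*y^3 - x*y*z^2 + y^2*z + 3*x*y - z
reduce: trace(a^2 b a) = trace(a) trace(a b a) - trace(a b)  (reduce the a square) = x^2*z - x*y - z
so trace(b a b) = trace(b) trace(a b) - trace(a)  (reduce the b square) = y*z - x
so trace(a^2 b a b) = trace(a) trace(b a b a) - trace(b a b)  (reduce the a square) = x*z^2 - y*z - x
so trace(b^-1 a^2 b a) = trace(a^2 b a) trace(b) - trace(a^2 b a b)  (eliminate b^-1) = x^2*y*z - x*y^2 - x*z^2 + x
reduce: trace(a^-1 b^-1 a^2 b) = trace(b^-1 a^2 b) trace(a) - trace(b^-1 a^2 b a)  (eliminate a^-1) = -x^2*y*z + x^3 + x*y^2 + x*z^2 - 3*x
so trace(a^-2 b^-1 a^2 b) = trace(a^-1 b^-1 a^2 b) trace(a) - trace(a^-1 b^-1 a^2 b a)  (eliminate a^-1) = -x^3*y*z + x^4 + x^2*y^2 + x^2*z^2 - 4*x^2 + 2
trace(b^-1 a^2 b^-1 a^-2) = trace(a^-2 b^-1 a^2) trace(b) - trace(a^-2 b^-1 a^2 b)  (eliminate b^-1) = x^3*y*z - x^4 - x^2*y^2 - x^2*z^2 + 4*x^2 + y^2 - 2
trace(b^-1 a^-2 b^-2 a^2) = trace(b^-1 a^2 b^-1 a^-2) trace(b) - trace(b^-1 a^2 b^-1 a^-2 b)  (eliminate b^-1) = x^3*y^2*z - x^4*y - x^2*y^3 - x^2*y*z^2 + 4*x^2*y + y^3 - 3*y
assemble the triple (trace(r) - 2; trace(r a) - x; trace(r b) - y)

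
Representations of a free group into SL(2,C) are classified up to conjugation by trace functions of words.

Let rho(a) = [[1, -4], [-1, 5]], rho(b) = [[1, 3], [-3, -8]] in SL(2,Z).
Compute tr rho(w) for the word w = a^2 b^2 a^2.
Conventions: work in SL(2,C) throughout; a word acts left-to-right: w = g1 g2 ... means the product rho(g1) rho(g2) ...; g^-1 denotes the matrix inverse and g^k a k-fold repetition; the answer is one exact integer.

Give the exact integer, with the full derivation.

39971

rho(a) = [[1, -4], [-1, 5]]
... * rho(a) = [[1, -4], [-1, 5]]  ->  [[5, -24], [-6, 29]]
... * rho(b) = [[1, 3], [-3, -8]]  ->  [[77, 207], [-93, -250]]
... * rho(b) = [[1, 3], [-3, -8]]  ->  [[-544, -1425], [657, 1721]]
... * rho(a) = [[1, -4], [-1, 5]]  ->  [[881, -4949], [-1064, 5977]]
... * rho(a) = [[1, -4], [-1, 5]]  ->  [[5830, -28269], [-7041, 34141]]
tr = 5830 + 34141 = 39971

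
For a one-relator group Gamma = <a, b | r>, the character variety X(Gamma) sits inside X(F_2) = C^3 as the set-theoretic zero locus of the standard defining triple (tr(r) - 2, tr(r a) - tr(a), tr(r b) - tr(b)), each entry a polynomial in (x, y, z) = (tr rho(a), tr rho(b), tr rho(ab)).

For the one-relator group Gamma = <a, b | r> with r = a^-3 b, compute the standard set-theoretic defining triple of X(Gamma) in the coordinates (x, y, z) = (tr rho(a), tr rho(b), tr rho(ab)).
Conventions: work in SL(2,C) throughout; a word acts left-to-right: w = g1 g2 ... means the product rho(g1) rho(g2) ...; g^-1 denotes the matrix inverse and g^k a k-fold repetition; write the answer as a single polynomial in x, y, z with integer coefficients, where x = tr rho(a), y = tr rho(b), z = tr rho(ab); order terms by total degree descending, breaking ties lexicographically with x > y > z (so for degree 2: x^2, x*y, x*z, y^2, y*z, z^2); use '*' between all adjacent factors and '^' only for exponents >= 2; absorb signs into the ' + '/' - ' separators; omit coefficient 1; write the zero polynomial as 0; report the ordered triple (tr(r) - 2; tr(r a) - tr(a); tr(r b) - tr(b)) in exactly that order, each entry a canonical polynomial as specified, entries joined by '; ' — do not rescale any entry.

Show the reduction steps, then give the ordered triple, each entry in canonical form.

x^3*y - x^2*z - 2*x*y + z - 2; x^2*y - x*z - x - y; x^3*y^2 - x^2*y*z - x^3 - 2*x*y^2 + y*z + 3*x - y

tr(b a^-1) = tr(b)*tr(a) - tr(b a) = x*y - z
use: tr(a^-2 b) = tr(b a^-1)*tr(a) - tr(b) = x^2*y - x*z - y
tr(a^-3 b) = tr(a^-2 b)*tr(a) - tr(a^-2 b a) = x^3*y - x^2*z - 2*x*y + z
tr(b^2) = tr(b)*tr(b) - tr(1)   [square of b] = y^2 - 2
use: tr(b^2 a) = tr(b)*tr(a b) - tr(a)   [square of b] = y*z - x
apply: tr(a^-1 b^2) = tr(b^2)*tr(a) - tr(b^2 a)   [inverse elimination on a] = x*y^2 - y*z - x
use: tr(a^-1 b^2 a^-1) = tr(a^-1 b^2)*tr(a) - tr(a^-1 b^2 a)   [inverse elimination on a] = x^2*y^2 - x*y*z - x^2 - y^2 + 2
tr(a^-3 b^2) = tr(a^-1 b^2 a^-1)*tr(a) - tr(a^-1 b^2)   [inverse elimination on a] = x^3*y^2 - x^2*y*z - x^3 - 2*x*y^2 + y*z + 3*x
assemble the triple (tr(r) - 2; tr(r a) - x; tr(r b) - y)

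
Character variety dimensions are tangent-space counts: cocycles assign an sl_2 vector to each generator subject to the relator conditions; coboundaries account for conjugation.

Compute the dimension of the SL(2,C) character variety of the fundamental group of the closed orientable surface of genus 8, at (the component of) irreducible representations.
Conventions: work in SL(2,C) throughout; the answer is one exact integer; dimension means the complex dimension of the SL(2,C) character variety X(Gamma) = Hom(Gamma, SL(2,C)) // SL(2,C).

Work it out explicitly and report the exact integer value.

Gamma = pi_1(Sigma_8) = < a_1, b_1, ..., a_8, b_8 | prod [a_i, b_i] > has 2g = 16 generators and 1 relator.
Unconstrained cocycle data is one sl_2 vector per generator (48 dimensions), cut by the relator condition d_2(z) = 0.
d_2 is surjective at irreducible rho (its cokernel H^2 is dual to H^0 = 0), so dim Z^1 = 48 - 3 = 45.
As always at irreducible rho, dim B^1 = 3.
dim H^1 = 45 - 3 = 42 = dim X.

42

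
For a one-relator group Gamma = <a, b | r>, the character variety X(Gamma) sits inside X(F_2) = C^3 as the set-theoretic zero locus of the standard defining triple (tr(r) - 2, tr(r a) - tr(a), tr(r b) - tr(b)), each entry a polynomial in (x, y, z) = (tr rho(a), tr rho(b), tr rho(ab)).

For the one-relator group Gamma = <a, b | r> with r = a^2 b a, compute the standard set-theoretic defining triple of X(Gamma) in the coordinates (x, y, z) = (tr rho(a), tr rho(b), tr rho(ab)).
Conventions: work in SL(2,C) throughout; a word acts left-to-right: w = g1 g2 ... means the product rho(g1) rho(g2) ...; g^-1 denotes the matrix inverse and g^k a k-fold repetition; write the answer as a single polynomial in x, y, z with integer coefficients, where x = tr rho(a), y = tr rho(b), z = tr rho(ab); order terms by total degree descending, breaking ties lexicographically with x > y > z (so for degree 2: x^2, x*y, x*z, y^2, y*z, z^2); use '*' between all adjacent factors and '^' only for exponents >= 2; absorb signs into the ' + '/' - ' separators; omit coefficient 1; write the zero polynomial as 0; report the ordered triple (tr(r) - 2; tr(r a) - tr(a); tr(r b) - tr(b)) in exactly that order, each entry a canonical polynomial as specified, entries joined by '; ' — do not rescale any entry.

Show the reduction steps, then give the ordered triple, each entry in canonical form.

apply: trace(b a^2) = trace(a) * trace(b a) - trace(b)   [square of a] = x*z - y
apply: trace(a^2 b a) = trace(a) * trace(b a^2) - trace(b a)   [square of a] = x^2*z - x*y - z
trace(a^2 b a^2) = trace(a) * trace(a b a^2) - trace(a b a) = x^3*z - x^2*y - 2*x*z + y
apply: trace(b a b a) = trace(b a) * trace(b a) - trace(1)  (split on b) = z^2 - 2
trace(b a b) = trace(b) * trace(a b) - trace(a)  (reduce the b square) = y*z - x
use: trace(a^2 b a b) = trace(a) * trace(b a b a) - trace(b a b)  (reduce the a square) = x*z^2 - y*z - x
assemble the triple (trace(r) - 2; trace(r a) - x; trace(r b) - y)

x^2*z - x*y - z - 2; x^3*z - x^2*y - 2*x*z - x + y; x*z^2 - y*z - x - y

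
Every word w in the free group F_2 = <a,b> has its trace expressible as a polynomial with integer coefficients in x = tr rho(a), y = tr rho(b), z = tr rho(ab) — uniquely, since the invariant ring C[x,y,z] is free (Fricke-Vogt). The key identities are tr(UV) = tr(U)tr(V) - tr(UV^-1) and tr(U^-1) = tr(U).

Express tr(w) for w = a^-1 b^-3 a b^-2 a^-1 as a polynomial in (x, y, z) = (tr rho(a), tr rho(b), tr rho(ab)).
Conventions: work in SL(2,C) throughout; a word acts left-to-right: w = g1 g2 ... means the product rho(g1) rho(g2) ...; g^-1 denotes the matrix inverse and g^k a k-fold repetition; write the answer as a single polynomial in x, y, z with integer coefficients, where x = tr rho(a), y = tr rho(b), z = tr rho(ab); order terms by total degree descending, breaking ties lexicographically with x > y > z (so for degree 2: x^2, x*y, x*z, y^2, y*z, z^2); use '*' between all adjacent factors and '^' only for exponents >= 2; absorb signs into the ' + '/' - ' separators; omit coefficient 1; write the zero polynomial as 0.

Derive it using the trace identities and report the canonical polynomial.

x^2*y^4*z - x^3*y^3 - x*y^5 - x*y^3*z^2 - x^2*y^2*z + y^4*z + x^3*y + 4*x*y^3 + x*y*z^2 - 3*y^2*z - 2*x*y + z

tr(b^-1) = tr(b) = y
tr(b a b) = tr(b)*tr(a b) - tr(a) = y*z - x
tr(b a b a) = tr(b a)*tr(b a) - tr(1)   [split at repeated b] = z^2 - 2
tr(a^-1 b a b) = tr(b a b)*tr(a) - tr(b a b a) = x*y*z - x^2 - z^2 + 2
tr(a b^-1 a^-1 b) = tr(a^-1 b a)*tr(b) - tr(a^-1 b a b) = -x*y*z + x^2 + y^2 + z^2 - 2
tr(a b^-1 a^-1 b^-1) = tr(a b^-1 a^-1)*tr(b) - tr(a b^-1 a^-1 b) = x*y*z - x^2 - z^2 + 2
tr(a^-1 b^-2 a b^-1) = tr(a b^-1 a^-1 b^-1)*tr(b) - tr(a b^-1 a^-1) = x*y^2*z - x^2*y - y*z^2 + y
tr(b^-2) = tr(b^-1)*tr(b) - tr(1) = y^2 - 2
tr(a b^-2 a^-1 b^-2) = tr(a^-1 b^-2 a b^-1)*tr(b) - tr(a^-1 b^-2 a) = x*y^3*z - x^2*y^2 - y^2*z^2 + 2
tr(b^-1 a) = tr(a)*tr(b) - tr(a b) = x*y - z
tr(a b^-2) = tr(b^-1 a)*tr(b) - tr(b^-1 a b) = x*y^2 - y*z - x
tr(b^-1 a b^-2) = tr(a b^-2)*tr(b) - tr(a b^-1) = x*y^3 - y^2*z - 2*x*y + z
tr(a^2) = tr(a)*tr(a) - tr(1) = x^2 - 2
tr(a^2 b) = tr(a)*tr(b a) - tr(b) = x*z - y
tr(b^-1 a^2) = tr(a^2)*tr(b) - tr(a^2 b) = x^2*y - x*z - y
tr(a b^-2 a) = tr(b^-1 a^2)*tr(b) - tr(b^-1 a^2 b) = x^2*y^2 - x*y*z - x^2 - y^2 + 2
tr(b^-1 a b a) = tr(a b a)*tr(b) - tr(a b a b) = x*y*z - y^2 - z^2 + 2
tr(a b^-2 a b) = tr(b^-1 a b a)*tr(b) - tr(b^-1 a b a b) = x*y^2*z - y^3 - y*z^2 - x*z + 3*y
tr(b^-1 a b^-2 a) = tr(a b^-2 a)*tr(b) - tr(a b^-2 a b) = x^2*y^3 - 2*x*y^2*z - x^2*y + y*z^2 + x*z - y
tr(a b^-2 a^-1 b^-1) = tr(b^-1 a b^-2)*tr(a) - tr(b^-1 a b^-2 a) = x*y^2*z - x^2*y - y*z^2 + y
tr(a^-1 b^-3 a b^-2) = tr(a b^-2 a^-1 b^-2)*tr(b) - tr(a b^-2 a^-1 b^-1) = x*y^4*z - x^2*y^3 - y^3*z^2 - x*y^2*z + x^2*y + y*z^2 + y
tr(a b^-4) = tr(a b^-3)*tr(b) - tr(a b^-2) = x*y^4 - y^3*z - 3*x*y^2 + 2*y*z + x
tr(b^-3 a b^-2) = tr(a b^-4)*tr(b) - tr(a b^-3) = x*y^5 - y^4*z - 4*x*y^3 + 3*y^2*z + 3*x*y - z
tr(a^-1 b^-3 a b^-2 a^-1) = tr(a^-1 b^-3 a b^-2)*tr(a) - tr(a^-1 b^-3 a b^-2 a) = x^2*y^4*z - x^3*y^3 - x*y^5 - x*y^3*z^2 - x^2*y^2*z + y^4*z + x^3*y + 4*x*y^3 + x*y*z^2 - 3*y^2*z - 2*x*y + z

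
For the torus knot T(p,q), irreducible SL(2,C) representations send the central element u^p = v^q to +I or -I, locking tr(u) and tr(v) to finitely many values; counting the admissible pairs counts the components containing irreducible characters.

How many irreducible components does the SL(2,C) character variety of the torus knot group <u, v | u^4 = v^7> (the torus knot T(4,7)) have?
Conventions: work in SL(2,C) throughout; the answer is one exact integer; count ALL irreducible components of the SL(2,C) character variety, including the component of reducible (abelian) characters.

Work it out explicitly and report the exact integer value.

10

In the torus knot group T(4,7), u^4 = v^7 is central, so an irreducible representation sends it to +I or -I (Schur).
This locks tr(u) to 2*cos(pi*alpha/4), alpha in 1..3, and tr(v) to 2*cos(pi*beta/7), beta in 1..6, on each component of irreducible characters.
u^4 = (-1)^alpha I and v^7 = (-1)^beta I must agree, so alpha and beta have equal parity.
count pairs: odd alpha (2 choices) x odd beta (3), plus even alpha (1) x even beta (3): 2*3 + 1*3 = 9.
That is 9 components of irreducible characters, and with the reducible (abelian) component the total is 10.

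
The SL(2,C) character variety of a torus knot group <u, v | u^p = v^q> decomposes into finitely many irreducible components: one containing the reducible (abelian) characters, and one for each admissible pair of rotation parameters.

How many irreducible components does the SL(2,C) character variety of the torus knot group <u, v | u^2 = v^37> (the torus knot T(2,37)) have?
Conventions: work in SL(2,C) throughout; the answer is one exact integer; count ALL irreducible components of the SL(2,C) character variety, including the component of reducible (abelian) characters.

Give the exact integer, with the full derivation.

19

Gamma = < u, v | u^2 = v^37 > (torus knot T(2,37)); the central element u^2 = v^37 acts as +I or -I in any irreducible SL(2,C) representation.
On an irreducible component, tr(u) is locked at 2*cos(pi*alpha/2) for some alpha in 1..1, and tr(v) at 2*cos(pi*beta/37) for some beta in 1..36.
The two central values (-1)^alpha I and (-1)^beta I must be the same matrix, so alpha and beta share a parity.
Counting: 1 odd alphas x 18 odd betas + 0 even alphas x 18 even betas = 18 + 0 = 18.
Total: 18 irreducible-character components + 1 reducible (abelian) component = 19.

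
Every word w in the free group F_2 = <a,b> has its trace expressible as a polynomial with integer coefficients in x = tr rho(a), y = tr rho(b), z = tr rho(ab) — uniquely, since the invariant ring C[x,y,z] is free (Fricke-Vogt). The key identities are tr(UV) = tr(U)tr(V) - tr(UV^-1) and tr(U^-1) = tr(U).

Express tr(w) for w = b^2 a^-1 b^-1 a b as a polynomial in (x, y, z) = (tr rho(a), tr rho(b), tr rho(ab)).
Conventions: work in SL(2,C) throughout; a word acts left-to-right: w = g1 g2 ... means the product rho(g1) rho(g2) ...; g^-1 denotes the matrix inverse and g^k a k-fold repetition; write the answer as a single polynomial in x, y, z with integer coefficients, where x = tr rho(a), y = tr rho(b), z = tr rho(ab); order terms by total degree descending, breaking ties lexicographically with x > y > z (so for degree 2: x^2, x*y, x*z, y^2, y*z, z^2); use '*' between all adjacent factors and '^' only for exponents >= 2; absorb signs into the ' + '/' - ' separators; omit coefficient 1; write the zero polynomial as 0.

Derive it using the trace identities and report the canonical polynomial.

-x*y^3*z + x^2*y^2 + y^4 + y^2*z^2 + x*y*z - x^2 - 4*y^2 - z^2 + 2

trace(a b^2) = trace(b)*trace(a b) - trace(a)  (reduce the b square) = y*z - x
trace(b^2) = trace(b)*trace(b) - trace(1)  (reduce the b square) = y^2 - 2
trace(a^2 b^2) = trace(a)*trace(b^2 a) - trace(b^2)  (reduce the a square) = x*y*z - x^2 - y^2 + 2
trace(a^2 b) = trace(a)*trace(b a) - trace(b)  (reduce the a square) = x*z - y
trace(a b^3 a) = trace(b)*trace(a^2 b^2) - trace(a^2 b)  (reduce the b square) = x*y^2*z - x^2*y - y^3 - x*z + 3*y
trace(a b a b) = trace(b a)*trace(b a) - trace(1)  (split on b) = z^2 - 2
trace(a b a b^2) = trace(b)*trace(a b a b) - trace(a b a)  (reduce the b square) = y*z^2 - x*z - y
trace(a b^3 a b) = trace(b)*trace(a b a b^2) - trace(a b a b)  (reduce the b square) = y^2*z^2 - x*y*z - y^2 - z^2 + 2
trace(b^-1 a b^3 a) = trace(a b^3 a)*trace(b) - trace(a b^3 a b)  (eliminate b^-1) = x*y^3*z - x^2*y^2 - y^4 - y^2*z^2 + 4*y^2 + z^2 - 2
trace(b^2 a^-1 b^-1 a b) = trace(b^-1 a b^3)*trace(a) - trace(b^-1 a b^3 a)  (eliminate a^-1) = -x*y^3*z + x^2*y^2 + y^4 + y^2*z^2 + x*y*z - x^2 - 4*y^2 - z^2 + 2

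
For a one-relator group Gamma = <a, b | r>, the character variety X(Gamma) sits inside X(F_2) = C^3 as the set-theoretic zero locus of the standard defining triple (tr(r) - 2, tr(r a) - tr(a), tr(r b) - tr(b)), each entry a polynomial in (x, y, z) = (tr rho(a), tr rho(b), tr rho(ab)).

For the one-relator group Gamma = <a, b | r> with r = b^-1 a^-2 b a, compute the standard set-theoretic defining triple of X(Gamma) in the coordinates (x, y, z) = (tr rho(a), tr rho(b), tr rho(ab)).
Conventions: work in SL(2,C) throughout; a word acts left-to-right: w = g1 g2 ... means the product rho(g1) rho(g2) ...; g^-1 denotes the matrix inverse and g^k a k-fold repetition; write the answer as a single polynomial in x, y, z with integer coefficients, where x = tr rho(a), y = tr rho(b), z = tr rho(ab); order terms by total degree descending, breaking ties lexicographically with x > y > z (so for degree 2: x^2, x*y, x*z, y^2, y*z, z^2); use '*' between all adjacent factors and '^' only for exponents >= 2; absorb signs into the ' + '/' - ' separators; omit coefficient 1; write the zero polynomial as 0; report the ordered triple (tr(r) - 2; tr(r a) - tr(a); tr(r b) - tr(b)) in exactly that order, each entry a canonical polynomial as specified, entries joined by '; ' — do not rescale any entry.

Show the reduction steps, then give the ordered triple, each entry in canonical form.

trace(a^-1 b) = trace(b) trace(a) - trace(b a)  (eliminate a^-1) = x*y - z
apply: trace(b a b) = trace(b) trace(a b) - trace(a)  (reduce the b square) = y*z - x
trace(b a b a) = trace(b a) trace(b a) - trace(1)  (split on b) = z^2 - 2
use: trace(b a b a^-1) = trace(b a b) trace(a) - trace(b a b a)  (eliminate a^-1) = x*y*z - x^2 - z^2 + 2
trace(a^-2 b a b) = trace(b a b a^-1) trace(a) - trace(b a b)  (eliminate a^-1) = x^2*y*z - x^3 - x*z^2 - y*z + 3*x
apply: trace(b^-1 a^-2 b a) = trace(a^-2 b a) trace(b) - trace(a^-2 b a b)  (eliminate b^-1) = -x^2*y*z + x^3 + x*y^2 + x*z^2 - 3*x
trace(a^2) = trace(a) trace(a) - trace(1) = x^2 - 2
trace(a b a) = trace(a) trace(b a) - trace(b) = x*z - y
use: trace(a b a^2) = trace(a) trace(a b a) - trace(a b) = x^2*z - x*y - z
trace(a b a^2 b) = trace(a) trace(b a b a) - trace(b a b) = x*z^2 - y*z - x
trace(b a^2 b^-1 a) = trace(a b a^2) trace(b) - trace(a b a^2 b) = x^2*y*z - x*y^2 - x*z^2 + x
use: trace(a^-1 b a^2 b^-1) = trace(b a^2 b^-1) trace(a) - trace(b a^2 b^-1 a) = -x^2*y*z + x^3 + x*y^2 + x*z^2 - 3*x
trace(b^-1 a^-2 b a^2) = trace(a^-1 b a^2 b^-1) trace(a) - trace(a^-1 b a^2 b^-1 a) = -x^3*y*z + x^4 + x^2*y^2 + x^2*z^2 - 4*x^2 + 2
assemble the triple (trace(r) - 2; trace(r a) - x; trace(r b) - y)

-x^2*y*z + x^3 + x*y^2 + x*z^2 - 3*x - 2; -x^3*y*z + x^4 + x^2*y^2 + x^2*z^2 - 4*x^2 - x + 2; x*y - y - z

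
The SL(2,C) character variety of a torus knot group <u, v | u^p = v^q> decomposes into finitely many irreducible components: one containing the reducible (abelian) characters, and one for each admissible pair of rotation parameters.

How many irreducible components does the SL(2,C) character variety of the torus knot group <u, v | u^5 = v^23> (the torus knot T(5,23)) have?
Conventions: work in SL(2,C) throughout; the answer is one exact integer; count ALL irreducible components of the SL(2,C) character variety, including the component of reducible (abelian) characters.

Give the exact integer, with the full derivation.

For T(5,23): irreducibility forces the central element u^5 = v^23 to one of +I, -I.
On an irreducible component, tr(u) is locked at 2*cos(pi*alpha/5) for some alpha in 1..4, and tr(v) at 2*cos(pi*beta/23) for some beta in 1..22.
Consistency of u^5 = (-1)^alpha I with v^23 = (-1)^beta I forces alpha = beta (mod 2).
Counting: 2 odd alphas x 11 odd betas + 2 even alphas x 11 even betas = 22 + 22 = 44.
That is 44 components of irreducible characters, and with the reducible (abelian) component the total is 45.

45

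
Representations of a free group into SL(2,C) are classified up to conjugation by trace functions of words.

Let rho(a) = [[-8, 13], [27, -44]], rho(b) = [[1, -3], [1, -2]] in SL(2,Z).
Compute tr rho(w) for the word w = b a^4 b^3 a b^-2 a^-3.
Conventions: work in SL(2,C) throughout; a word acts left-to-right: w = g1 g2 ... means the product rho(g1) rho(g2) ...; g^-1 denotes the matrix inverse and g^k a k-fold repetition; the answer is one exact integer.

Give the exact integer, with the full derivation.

-43845591689394

rho(b) = [[1, -3], [1, -2]]
... * rho(a) = [[-8, 13], [27, -44]]  ->  [[-89, 145], [-62, 101]]
... * rho(a) = [[-8, 13], [27, -44]]  ->  [[4627, -7537], [3223, -5250]]
... * rho(a) = [[-8, 13], [27, -44]]  ->  [[-240515, 391779], [-167534, 272899]]
... * rho(a) = [[-8, 13], [27, -44]]  ->  [[12502153, -20364971], [8708545, -14185498]]
... * rho(b) = [[1, -3], [1, -2]]  ->  [[-7862818, 3223483], [-5476953, 2245361]]
... * rho(b) = [[1, -3], [1, -2]]  ->  [[-4639335, 17141488], [-3231592, 11940137]]
... * rho(b) = [[1, -3], [1, -2]]  ->  [[12502153, -20364971], [8708545, -14185498]]
... * rho(a) = [[-8, 13], [27, -44]]  ->  [[-649871441, 1058586713], [-452676806, 737372997]]
... * rho(b^-1) = [[-2, 3], [-1, 1]]  ->  [[241156169, -891027610], [167980615, -620657421]]
... * rho(b^-1) = [[-2, 3], [-1, 1]]  ->  [[408715272, -167559103], [284696191, -116715576]]
... * rho(a^-1) = [[-44, -13], [-27, -8]]  ->  [[-13459376187, -3972825712], [-9375311852, -2767325875]]
... * rho(a^-1) = [[-44, -13], [-27, -8]]  ->  [[699478846452, 206754496127], [487231520113, 144017661076]]
... * rho(a^-1) = [[-44, -13], [-27, -8]]  ->  [[-36359440639317, -10747260972892], [-25326663734024, -7486151050077]]
tr = -36359440639317 + -7486151050077 = -43845591689394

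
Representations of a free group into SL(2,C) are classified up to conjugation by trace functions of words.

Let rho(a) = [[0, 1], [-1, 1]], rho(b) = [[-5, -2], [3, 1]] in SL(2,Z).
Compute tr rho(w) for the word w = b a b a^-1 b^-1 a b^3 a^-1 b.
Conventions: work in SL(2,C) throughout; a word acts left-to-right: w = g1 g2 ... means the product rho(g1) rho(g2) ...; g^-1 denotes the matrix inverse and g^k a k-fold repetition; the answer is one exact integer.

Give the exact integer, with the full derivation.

rho(b) = [[-5, -2], [3, 1]]
... * rho(a) = [[0, 1], [-1, 1]]  ->  [[2, -7], [-1, 4]]
... * rho(b) = [[-5, -2], [3, 1]]  ->  [[-31, -11], [17, 6]]
... * rho(a^-1) = [[1, -1], [1, 0]]  ->  [[-42, 31], [23, -17]]
... * rho(b^-1) = [[1, 2], [-3, -5]]  ->  [[-135, -239], [74, 131]]
... * rho(a) = [[0, 1], [-1, 1]]  ->  [[239, -374], [-131, 205]]
... * rho(b) = [[-5, -2], [3, 1]]  ->  [[-2317, -852], [1270, 467]]
... * rho(b) = [[-5, -2], [3, 1]]  ->  [[9029, 3782], [-4949, -2073]]
... * rho(b) = [[-5, -2], [3, 1]]  ->  [[-33799, -14276], [18526, 7825]]
... * rho(a^-1) = [[1, -1], [1, 0]]  ->  [[-48075, 33799], [26351, -18526]]
... * rho(b) = [[-5, -2], [3, 1]]  ->  [[341772, 129949], [-187333, -71228]]
tr = 341772 + -71228 = 270544

270544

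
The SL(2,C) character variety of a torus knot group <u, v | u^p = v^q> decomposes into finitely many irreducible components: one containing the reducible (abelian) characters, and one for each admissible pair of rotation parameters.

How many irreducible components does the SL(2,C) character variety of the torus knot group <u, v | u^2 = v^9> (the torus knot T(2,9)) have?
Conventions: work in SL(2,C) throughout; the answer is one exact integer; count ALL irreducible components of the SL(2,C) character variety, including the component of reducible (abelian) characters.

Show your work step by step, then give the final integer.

5

For T(2,9): irreducibility forces the central element u^2 = v^9 to one of +I, -I.
So on each irreducible component the traces are pinned: tr(u) = 2*cos(pi*alpha/2) with 1 <= alpha <= 1, tr(v) = 2*cos(pi*beta/9) with 1 <= beta <= 8.
The two central values (-1)^alpha I and (-1)^beta I must be the same matrix, so alpha and beta share a parity.
Counting: 1 odd alphas x 4 odd betas + 0 even alphas x 4 even betas = 4 + 0 = 4.
That is 4 components of irreducible characters, and with the reducible (abelian) component the total is 5.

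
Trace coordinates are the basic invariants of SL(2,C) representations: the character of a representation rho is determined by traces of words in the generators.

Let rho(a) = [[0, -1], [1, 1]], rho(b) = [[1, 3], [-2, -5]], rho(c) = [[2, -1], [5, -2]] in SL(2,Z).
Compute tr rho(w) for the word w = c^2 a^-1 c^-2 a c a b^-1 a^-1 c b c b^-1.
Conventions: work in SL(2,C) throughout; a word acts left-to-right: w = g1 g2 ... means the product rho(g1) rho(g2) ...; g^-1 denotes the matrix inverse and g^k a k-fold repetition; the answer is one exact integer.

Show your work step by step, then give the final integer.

rho(c) = [[2, -1], [5, -2]]
... * rho(c) = [[2, -1], [5, -2]]  ->  [[-1, 0], [0, -1]]
... * rho(a^-1) = [[1, 1], [-1, 0]]  ->  [[-1, -1], [1, 0]]
... * rho(c^-1) = [[-2, 1], [-5, 2]]  ->  [[7, -3], [-2, 1]]
... * rho(c^-1) = [[-2, 1], [-5, 2]]  ->  [[1, 1], [-1, 0]]
... * rho(a) = [[0, -1], [1, 1]]  ->  [[1, 0], [0, 1]]
... * rho(c) = [[2, -1], [5, -2]]  ->  [[2, -1], [5, -2]]
... * rho(a) = [[0, -1], [1, 1]]  ->  [[-1, -3], [-2, -7]]
... * rho(b^-1) = [[-5, -3], [2, 1]]  ->  [[-1, 0], [-4, -1]]
... * rho(a^-1) = [[1, 1], [-1, 0]]  ->  [[-1, -1], [-3, -4]]
... * rho(c) = [[2, -1], [5, -2]]  ->  [[-7, 3], [-26, 11]]
... * rho(b) = [[1, 3], [-2, -5]]  ->  [[-13, -36], [-48, -133]]
... * rho(c) = [[2, -1], [5, -2]]  ->  [[-206, 85], [-761, 314]]
... * rho(b^-1) = [[-5, -3], [2, 1]]  ->  [[1200, 703], [4433, 2597]]
tr = 1200 + 2597 = 3797

3797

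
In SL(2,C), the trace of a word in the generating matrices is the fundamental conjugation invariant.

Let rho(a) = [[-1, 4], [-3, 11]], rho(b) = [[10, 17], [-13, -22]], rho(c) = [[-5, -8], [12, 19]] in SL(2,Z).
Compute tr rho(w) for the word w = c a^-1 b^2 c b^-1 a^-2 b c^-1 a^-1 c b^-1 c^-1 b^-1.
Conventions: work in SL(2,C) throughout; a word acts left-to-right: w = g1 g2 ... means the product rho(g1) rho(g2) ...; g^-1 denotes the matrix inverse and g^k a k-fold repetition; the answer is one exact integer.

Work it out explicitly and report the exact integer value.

15876728237578

rho(c) = [[-5, -8], [12, 19]]
... * rho(a^-1) = [[11, -4], [3, -1]]  ->  [[-79, 28], [189, -67]]
... * rho(b) = [[10, 17], [-13, -22]]  ->  [[-1154, -1959], [2761, 4687]]
... * rho(b) = [[10, 17], [-13, -22]]  ->  [[13927, 23480], [-33321, -56177]]
... * rho(c) = [[-5, -8], [12, 19]]  ->  [[212125, 334704], [-507519, -800795]]
... * rho(b^-1) = [[-22, -17], [13, 10]]  ->  [[-315598, -259085], [755083, 619873]]
... * rho(a^-1) = [[11, -4], [3, -1]]  ->  [[-4248833, 1521477], [10165532, -3640205]]
... * rho(a^-1) = [[11, -4], [3, -1]]  ->  [[-42172732, 15473855], [100900237, -37021923]]
... * rho(b) = [[10, 17], [-13, -22]]  ->  [[-622887435, -1057361254], [1490287369, 2529786335]]
... * rho(c^-1) = [[19, 8], [-12, -5]]  ->  [[853473783, 303706790], [-2041976009, -726632723]]
... * rho(a^-1) = [[11, -4], [3, -1]]  ->  [[10299331983, -3717601922], [-24641634268, 8894536759]]
... * rho(c) = [[-5, -8], [12, 19]]  ->  [[-96107882979, -153029092382], [229942612448, 366129272565]]
... * rho(b^-1) = [[-22, -17], [13, 10]]  ->  [[124995224572, 103543086823], [-299056930511, -247731685966]]
... * rho(c^-1) = [[19, 8], [-12, -5]]  ->  [[1132392224992, 482246362461], [-2709301448117, -1153797014258]]
... * rho(b^-1) = [[-22, -17], [13, 10]]  ->  [[-18643426237831, -14428204200254], [44605270673220, 34520154475409]]
tr = -18643426237831 + 34520154475409 = 15876728237578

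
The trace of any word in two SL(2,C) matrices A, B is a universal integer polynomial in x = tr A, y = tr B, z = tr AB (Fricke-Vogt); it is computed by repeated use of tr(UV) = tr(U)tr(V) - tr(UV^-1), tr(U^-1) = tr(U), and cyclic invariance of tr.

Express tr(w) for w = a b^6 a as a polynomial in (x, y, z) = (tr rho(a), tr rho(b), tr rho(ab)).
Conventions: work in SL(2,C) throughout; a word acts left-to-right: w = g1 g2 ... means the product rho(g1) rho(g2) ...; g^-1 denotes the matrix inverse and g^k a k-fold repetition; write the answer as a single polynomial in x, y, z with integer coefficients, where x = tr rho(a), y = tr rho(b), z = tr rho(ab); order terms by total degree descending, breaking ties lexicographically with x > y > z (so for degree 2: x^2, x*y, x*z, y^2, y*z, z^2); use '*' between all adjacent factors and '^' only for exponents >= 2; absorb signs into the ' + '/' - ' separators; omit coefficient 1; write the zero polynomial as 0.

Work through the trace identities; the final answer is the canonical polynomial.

tr(a^2 b) = tr(a) tr(b a) - tr(b) = x*z - y
tr(a^2) = tr(a) tr(a) - tr(1) = x^2 - 2
tr(a^2 b^2) = tr(b) tr(a^2 b) - tr(a^2) = x*y*z - x^2 - y^2 + 2
tr(b^2 a^2 b) = tr(b) tr(a^2 b^2) - tr(a^2 b) = x*y^2*z - x^2*y - y^3 - x*z + 3*y
tr(a^2 b^4) = tr(b) tr(b^2 a^2 b) - tr(b^2 a^2) = x*y^3*z - x^2*y^2 - y^4 - 2*x*y*z + x^2 + 4*y^2 - 2
tr(b^2 a^2 b^3) = tr(b) tr(a^2 b^4) - tr(a^2 b^3) = x*y^4*z - x^2*y^3 - y^5 - 3*x*y^2*z + 2*x^2*y + 5*y^3 + x*z - 5*y
tr(a b^6 a) = tr(b) tr(b^2 a^2 b^3) - tr(b^2 a^2 b^2) = x*y^5*z - x^2*y^4 - y^6 - 4*x*y^3*z + 3*x^2*y^2 + 6*y^4 + 3*x*y*z - x^2 - 9*y^2 + 2

x*y^5*z - x^2*y^4 - y^6 - 4*x*y^3*z + 3*x^2*y^2 + 6*y^4 + 3*x*y*z - x^2 - 9*y^2 + 2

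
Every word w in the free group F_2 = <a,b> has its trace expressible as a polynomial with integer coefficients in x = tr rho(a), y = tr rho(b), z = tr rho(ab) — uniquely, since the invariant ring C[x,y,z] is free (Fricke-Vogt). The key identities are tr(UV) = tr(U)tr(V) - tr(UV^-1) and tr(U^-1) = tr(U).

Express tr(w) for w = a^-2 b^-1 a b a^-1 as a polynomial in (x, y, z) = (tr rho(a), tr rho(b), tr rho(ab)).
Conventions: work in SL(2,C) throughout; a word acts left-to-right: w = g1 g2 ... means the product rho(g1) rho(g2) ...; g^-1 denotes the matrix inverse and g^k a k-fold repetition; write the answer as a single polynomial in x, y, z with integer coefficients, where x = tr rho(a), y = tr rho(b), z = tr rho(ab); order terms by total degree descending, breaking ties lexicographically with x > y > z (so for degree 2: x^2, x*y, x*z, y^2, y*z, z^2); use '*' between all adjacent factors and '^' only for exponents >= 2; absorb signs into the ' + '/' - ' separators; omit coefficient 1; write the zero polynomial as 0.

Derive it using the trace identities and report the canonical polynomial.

-x^3*y*z + x^4 + x^2*y^2 + x^2*z^2 + x*y*z - 4*x^2 - y^2 - z^2 + 2

use: trace(a^-1 b) = trace(b)*trace(a) - trace(b a)  (eliminate a^-1) = x*y - z
use: trace(b a^-2) = trace(a^-1 b)*trace(a) - trace(a^-1 b a)  (eliminate a^-1) = x^2*y - x*z - y
trace(b a b) = trace(b)*trace(a b) - trace(a)  (reduce the b square) = y*z - x
trace(b a b a) = trace(b a)*trace(b a) - trace(1)  (split on b) = z^2 - 2
apply: trace(a^-1 b a b) = trace(b a b)*trace(a) - trace(b a b a)  (eliminate a^-1) = x*y*z - x^2 - z^2 + 2
apply: trace(b a b a^-2) = trace(a^-1 b a b)*trace(a) - trace(a^-1 b a b a)  (eliminate a^-1) = x^2*y*z - x^3 - x*z^2 - y*z + 3*x
apply: trace(a b a^-3 b) = trace(b a b a^-2)*trace(a) - trace(b a b a^-1)  (eliminate a^-1) = x^3*y*z - x^4 - x^2*z^2 - 2*x*y*z + 4*x^2 + z^2 - 2
trace(a^-2 b^-1 a b a^-1) = trace(a b a^-3)*trace(b) - trace(a b a^-3 b)  (eliminate b^-1) = -x^3*y*z + x^4 + x^2*y^2 + x^2*z^2 + x*y*z - 4*x^2 - y^2 - z^2 + 2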